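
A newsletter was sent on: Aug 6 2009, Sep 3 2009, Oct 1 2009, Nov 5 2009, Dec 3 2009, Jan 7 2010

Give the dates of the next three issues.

Feb 4 2010, Mar 4 2010, Apr 1 2010

All dates are Thursdays, 28, 28, 35, 28, 35 days apart.
Specifically, the 1st Thursday of each month.
February 2010 — 1st Thursday is Feb 4 2010.
1st Thursday of March 2010: Mar 4 2010.
1st Thursday of April 2010: Apr 1 2010.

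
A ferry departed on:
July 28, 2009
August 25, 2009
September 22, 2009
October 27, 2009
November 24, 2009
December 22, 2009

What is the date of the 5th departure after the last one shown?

May 25, 2010

All dates are Tuesdays, 28, 28, 35, 28, 28 days apart.
Specifically, the 4th Tuesday of each month.
January 2010 — 4th Tuesday is January 26, 2010.
February 2010 — 4th Tuesday is February 23, 2010.
4th Tuesday of March 2010: March 23, 2010.
4th Tuesday of April 2010: April 27, 2010.
4th Tuesday of May 2010: May 25, 2010.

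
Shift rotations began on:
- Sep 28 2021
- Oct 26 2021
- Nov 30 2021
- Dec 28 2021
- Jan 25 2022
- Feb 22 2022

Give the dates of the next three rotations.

Mar 29 2022, Apr 26 2022, May 31 2022

These are Tuesdays with 28, 35, 28, 28, 28-day gaps.
Each is the final Tuesday of its month — Nov 30 2021 is past the 28th, so '4th Tuesday' doesn't fit.
Last Tuesday of March 2022: Mar 29 2022.
April 2022 ends with Tuesday Apr 26 2022.
May 2022 ends with Tuesday May 31 2022.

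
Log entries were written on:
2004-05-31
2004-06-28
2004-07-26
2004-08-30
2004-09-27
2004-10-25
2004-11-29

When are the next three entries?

2004-12-27, 2005-01-31, 2005-02-28

Every date is a Monday; gaps 28, 28, 35, 28, 28, 35 days.
Each is the last Monday of its month (at least one falls on the 29th or later, ruling out '4th Monday').
Last Monday of December 2004: 2004-12-27.
January 2005 ends with Monday 2005-01-31.
Last Monday of February 2005: 2005-02-28.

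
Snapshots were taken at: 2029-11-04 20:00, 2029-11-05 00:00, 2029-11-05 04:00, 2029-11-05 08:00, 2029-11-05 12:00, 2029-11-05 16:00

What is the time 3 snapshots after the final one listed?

2029-11-06 04:00

The interval is a steady 4 hours (4, 4, 4, 4, 4).
2029-11-05 16:00 + 4 h = 2029-11-05 20:00.
2029-11-05 20:00 + 4 h = 2029-11-06 00:00.
2029-11-06 00:00 + 4 h = 2029-11-06 04:00.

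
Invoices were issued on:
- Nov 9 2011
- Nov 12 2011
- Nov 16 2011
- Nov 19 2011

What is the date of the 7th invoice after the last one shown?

Gaps: 3, 4, 3 days — not constant, but cyclic with period 2.
The events fall on every Wednesday and Saturday.
Next Wednesday: Nov 23 2011.
The following Saturday is Nov 26 2011.
Next Wednesday: Nov 30 2011.
Next Saturday: Dec 3 2011.
The following Wednesday is Dec 7 2011.
Next Saturday: Dec 10 2011.
The following Wednesday is Dec 14 2011.

Dec 14 2011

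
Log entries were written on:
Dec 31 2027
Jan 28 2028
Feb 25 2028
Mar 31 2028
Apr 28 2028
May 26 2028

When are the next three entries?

Every date is a Friday; gaps 28, 28, 35, 28, 28 days.
Each is the last Friday of its month (at least one falls on the 29th or later, ruling out '4th Friday').
Last Friday of June 2028: Jun 30 2028.
July 2028 ends with Friday Jul 28 2028.
August 2028 ends with Friday Aug 25 2028.

Jun 30 2028, Jul 28 2028, Aug 25 2028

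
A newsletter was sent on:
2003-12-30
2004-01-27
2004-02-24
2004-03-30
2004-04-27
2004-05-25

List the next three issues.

2004-06-29, 2004-07-27, 2004-08-31

These are Tuesdays with 28, 28, 35, 28, 28-day gaps.
Each is the final Tuesday of its month — 2003-12-30 is past the 28th, so '4th Tuesday' doesn't fit.
Last Tuesday of June 2004: 2004-06-29.
Last Tuesday of July 2004: 2004-07-27.
August 2004 ends with Tuesday 2004-08-31.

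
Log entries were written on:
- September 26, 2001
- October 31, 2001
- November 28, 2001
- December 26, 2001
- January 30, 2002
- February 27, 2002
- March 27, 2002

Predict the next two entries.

These are Wednesdays with 35, 28, 28, 35, 28, 28-day gaps.
Each is the final Wednesday of its month — October 31, 2001 is past the 28th, so '4th Wednesday' doesn't fit.
Last Wednesday of April 2002: April 24, 2002.
Last Wednesday of May 2002: May 29, 2002.

April 24, 2002; May 29, 2002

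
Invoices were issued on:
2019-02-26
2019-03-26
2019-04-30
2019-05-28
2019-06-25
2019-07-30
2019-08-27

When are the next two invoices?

2019-09-24, 2019-10-29

All Tuesdays; the gaps (28, 35, 28, 28, 35, 28) vary with month length.
This is the last Tuesday of each month.
Last Tuesday of September 2019: 2019-09-24.
October 2019 ends with Tuesday 2019-10-29.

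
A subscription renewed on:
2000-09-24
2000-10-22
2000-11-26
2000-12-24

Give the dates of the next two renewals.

Gaps: 28, 35, 28 days — a mix of 28 and 35. Every date is a Sunday.
Each is the 4th Sunday of its month.
4th Sunday of January 2001: 2001-01-28.
4th Sunday of February 2001: 2001-02-25.

2001-01-28, 2001-02-25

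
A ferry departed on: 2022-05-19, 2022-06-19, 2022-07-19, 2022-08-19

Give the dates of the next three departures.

Gaps: 31, 30, 31 days — not constant. Every event is on the 19th of the month.
Pattern: the 19th of each month.
September 2022: 2022-09-19.
Next: October 2022 → 2022-10-19.
November 2022: 2022-11-19.

2022-09-19, 2022-10-19, 2022-11-19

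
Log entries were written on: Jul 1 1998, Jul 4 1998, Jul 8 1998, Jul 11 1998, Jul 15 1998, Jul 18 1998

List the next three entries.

The gap pattern 3, 4, 3, 4, 3 repeats every 2 events.
These are the Wednesdays and Saturdays of each week.
The following Wednesday is Jul 22 1998.
Next Saturday: Jul 25 1998.
The following Wednesday is Jul 29 1998.

Jul 22 1998, Jul 25 1998, Jul 29 1998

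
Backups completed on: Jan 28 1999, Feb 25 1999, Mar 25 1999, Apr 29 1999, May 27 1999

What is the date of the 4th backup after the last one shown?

These are Thursdays with 28, 28, 35, 28-day gaps.
Each is the final Thursday of its month — Apr 29 1999 is past the 28th, so '4th Thursday' doesn't fit.
Last Thursday of June 1999: Jun 24 1999.
July 1999 ends with Thursday Jul 29 1999.
Last Thursday of August 1999: Aug 26 1999.
September 1999 ends with Thursday Sep 30 1999.

Sep 30 1999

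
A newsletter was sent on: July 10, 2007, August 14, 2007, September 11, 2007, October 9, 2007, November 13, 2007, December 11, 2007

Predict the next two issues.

January 8, 2008; February 12, 2008

All dates are Tuesdays, 35, 28, 28, 35, 28 days apart.
Specifically, the 2nd Tuesday of each month.
2nd Tuesday of January 2008: January 8, 2008.
2nd Tuesday of February 2008: February 12, 2008.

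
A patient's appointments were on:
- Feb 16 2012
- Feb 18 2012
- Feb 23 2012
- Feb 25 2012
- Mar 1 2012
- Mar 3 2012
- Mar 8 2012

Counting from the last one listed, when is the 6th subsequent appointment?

The gap pattern 2, 5, 2, 5, 2, 5 repeats every 2 events.
These are the Thursdays and Saturdays of each week.
The following Saturday is Mar 10 2012.
Next Thursday: Mar 15 2012.
The following Saturday is Mar 17 2012.
Next Thursday: Mar 22 2012.
Next Saturday: Mar 24 2012.
Next Thursday: Mar 29 2012.

Mar 29 2012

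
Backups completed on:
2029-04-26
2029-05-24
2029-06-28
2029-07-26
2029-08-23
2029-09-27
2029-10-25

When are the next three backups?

Gaps: 28, 35, 28, 28, 35, 28 days — a mix of 28 and 35. Every date is a Thursday.
Each is the 4th Thursday of its month.
November 2029 — 4th Thursday is 2029-11-22.
4th Thursday of December 2029: 2029-12-27.
4th Thursday of January 2030: 2030-01-24.

2029-11-22, 2029-12-27, 2030-01-24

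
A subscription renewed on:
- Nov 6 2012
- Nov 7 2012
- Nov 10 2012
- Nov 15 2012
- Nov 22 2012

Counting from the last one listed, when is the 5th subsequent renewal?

Jan 26 2013

Gaps: 1, 3, 5, 7 days — each gap is 2 larger than the previous one.
Next gap: 9 days. Nov 22 2012 + 9 days = Dec 1 2012.
Next gap: 11 days. Dec 1 2012 + 11 days = Dec 12 2012.
Next gap: 13 days. Dec 12 2012 + 13 days = Dec 25 2012.
Next gap: 15 days. Dec 25 2012 + 15 days = Jan 9 2013.
Next gap: 17 days. Jan 9 2013 + 17 days = Jan 26 2013.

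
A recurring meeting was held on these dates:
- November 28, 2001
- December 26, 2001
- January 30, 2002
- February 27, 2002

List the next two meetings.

March 27, 2002; April 24, 2002

All Wednesdays; the gaps (28, 35, 28) vary with month length.
This is the last Wednesday of each month.
March 2002 ends with Wednesday March 27, 2002.
Last Wednesday of April 2002: April 24, 2002.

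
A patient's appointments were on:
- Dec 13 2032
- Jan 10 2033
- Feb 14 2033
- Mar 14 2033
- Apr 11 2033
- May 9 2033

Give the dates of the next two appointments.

All dates are Mondays, 28, 35, 28, 28, 28 days apart.
Specifically, the 2nd Monday of each month.
June 2033 — 2nd Monday is Jun 13 2033.
2nd Monday of July 2033: Jul 11 2033.

Jun 13 2033, Jul 11 2033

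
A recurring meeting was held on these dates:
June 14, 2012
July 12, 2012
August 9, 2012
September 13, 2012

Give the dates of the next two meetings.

Gaps: 28, 28, 35 days — a mix of 28 and 35. Every date is a Thursday.
Each is the 2nd Thursday of its month.
October 2012 — 2nd Thursday is October 11, 2012.
November 2012 — 2nd Thursday is November 8, 2012.

October 11, 2012; November 8, 2012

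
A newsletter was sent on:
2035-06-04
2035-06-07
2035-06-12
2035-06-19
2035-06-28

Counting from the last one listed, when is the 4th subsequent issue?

2035-08-23

Intervals are 3, 5, 7, 9 days — an arithmetic progression with common difference 2.
Next gap: 11 days. 2035-06-28 + 11 days = 2035-07-09.
Next gap: 13 days. 2035-07-09 + 13 days = 2035-07-22.
Next gap: 15 days. 2035-07-22 + 15 days = 2035-08-06.
Next gap: 17 days. 2035-08-06 + 17 days = 2035-08-23.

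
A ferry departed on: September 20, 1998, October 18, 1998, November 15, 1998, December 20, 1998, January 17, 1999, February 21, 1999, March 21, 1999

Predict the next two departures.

April 18, 1999; May 16, 1999

All dates are Sundays, 28, 28, 35, 28, 35, 28 days apart.
Specifically, the 3rd Sunday of each month.
3rd Sunday of April 1999: April 18, 1999.
May 1999 — 3rd Sunday is May 16, 1999.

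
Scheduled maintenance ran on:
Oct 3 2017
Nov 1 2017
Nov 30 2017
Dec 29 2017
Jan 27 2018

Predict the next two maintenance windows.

Every event comes 29 days after the last (29, 29, 29, 29).
Jan 27 2018 + 29 days = Feb 25 2018.
Feb 25 2018 + 29 days = Mar 26 2018.

Feb 25 2018, Mar 26 2018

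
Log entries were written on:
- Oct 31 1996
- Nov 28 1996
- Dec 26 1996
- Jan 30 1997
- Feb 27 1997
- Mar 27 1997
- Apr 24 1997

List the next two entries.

May 29 1997, Jun 26 1997

Every date is a Thursday; gaps 28, 28, 35, 28, 28, 28 days.
Each is the last Thursday of its month (at least one falls on the 29th or later, ruling out '4th Thursday').
May 1997 ends with Thursday May 29 1997.
Last Thursday of June 1997: Jun 26 1997.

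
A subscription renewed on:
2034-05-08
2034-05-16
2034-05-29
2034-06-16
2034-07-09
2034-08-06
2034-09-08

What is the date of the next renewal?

Intervals are 8, 13, 18, 23, 28, 33 days — an arithmetic progression with common difference 5.
Next gap: 38 days. 2034-09-08 + 38 days = 2034-10-16.

2034-10-16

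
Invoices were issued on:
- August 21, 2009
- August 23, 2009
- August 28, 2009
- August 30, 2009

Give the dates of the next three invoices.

Every event lands on a Friday or Sunday (gaps cycle 2, 5, 2).
So the schedule is: every Friday and Sunday.
The following Friday is September 4, 2009.
Next Sunday: September 6, 2009.
Next Friday: September 11, 2009.

September 4, 2009; September 6, 2009; September 11, 2009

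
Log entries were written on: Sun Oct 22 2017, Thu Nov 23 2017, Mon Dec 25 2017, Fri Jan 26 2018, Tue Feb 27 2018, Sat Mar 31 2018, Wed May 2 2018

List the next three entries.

Sun Jun 3 2018, Thu Jul 5 2018, Mon Aug 6 2018

Gaps between consecutive events: 32, 32, 32, 32, 32, 32 days — a constant 32-day interval.
Wed May 2 2018 + 32 days = Sun Jun 3 2018.
Sun Jun 3 2018 + 32 days = Thu Jul 5 2018.
Thu Jul 5 2018 + 32 days = Mon Aug 6 2018.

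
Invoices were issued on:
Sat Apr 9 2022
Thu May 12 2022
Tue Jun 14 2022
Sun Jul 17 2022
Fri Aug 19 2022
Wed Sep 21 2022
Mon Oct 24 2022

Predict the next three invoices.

Gaps between consecutive events: 33, 33, 33, 33, 33, 33 days — a constant 33-day interval.
Mon Oct 24 2022 + 33 days = Sat Nov 26 2022.
Sat Nov 26 2022 + 33 days = Thu Dec 29 2022.
Thu Dec 29 2022 + 33 days = Tue Jan 31 2023.

Sat Nov 26 2022, Thu Dec 29 2022, Tue Jan 31 2023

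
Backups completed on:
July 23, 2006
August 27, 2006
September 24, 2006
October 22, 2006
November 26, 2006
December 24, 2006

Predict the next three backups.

All dates are Sundays, 35, 28, 28, 35, 28 days apart.
Specifically, the 4th Sunday of each month.
4th Sunday of January 2007: January 28, 2007.
February 2007 — 4th Sunday is February 25, 2007.
4th Sunday of March 2007: March 25, 2007.

January 28, 2007; February 25, 2007; March 25, 2007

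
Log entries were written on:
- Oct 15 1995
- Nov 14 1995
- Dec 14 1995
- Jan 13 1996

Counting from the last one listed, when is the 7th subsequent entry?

Every event comes 30 days after the last (30, 30, 30).
Jan 13 1996 + 30 days = Feb 12 1996.
Feb 12 1996 + 30 days = Mar 13 1996.
Mar 13 1996 + 30 days = Apr 12 1996.
Apr 12 1996 + 30 days = May 12 1996.
May 12 1996 + 30 days = Jun 11 1996.
Jun 11 1996 + 30 days = Jul 11 1996.
Jul 11 1996 + 30 days = Aug 10 1996.

Aug 10 1996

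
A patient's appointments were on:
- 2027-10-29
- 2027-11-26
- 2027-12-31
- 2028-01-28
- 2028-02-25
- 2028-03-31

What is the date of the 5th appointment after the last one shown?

2028-08-25

All Fridays; the gaps (28, 35, 28, 28, 35) vary with month length.
This is the last Friday of each month.
Last Friday of April 2028: 2028-04-28.
Last Friday of May 2028: 2028-05-26.
June 2028 ends with Friday 2028-06-30.
Last Friday of July 2028: 2028-07-28.
Last Friday of August 2028: 2028-08-25.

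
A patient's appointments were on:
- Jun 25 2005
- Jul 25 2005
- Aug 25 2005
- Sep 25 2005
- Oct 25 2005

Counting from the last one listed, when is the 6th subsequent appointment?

Apr 25 2006

Gaps: 30, 31, 31, 30 days — not constant. Every event is on the 25th of the month.
Pattern: the 25th of each month.
Next: November 2005 → Nov 25 2005.
Next: December 2005 → Dec 25 2005.
Next: January 2006 → Jan 25 2006.
Next: February 2006 → Feb 25 2006.
March 2006: Mar 25 2006.
April 2006: Apr 25 2006.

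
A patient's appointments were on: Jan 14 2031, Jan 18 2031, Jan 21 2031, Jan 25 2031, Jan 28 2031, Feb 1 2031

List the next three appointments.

Feb 4 2031, Feb 8 2031, Feb 11 2031

Every event lands on a Tuesday or Saturday (gaps cycle 4, 3, 4, 3, 4).
So the schedule is: every Tuesday and Saturday.
The following Tuesday is Feb 4 2031.
Next Saturday: Feb 8 2031.
The following Tuesday is Feb 11 2031.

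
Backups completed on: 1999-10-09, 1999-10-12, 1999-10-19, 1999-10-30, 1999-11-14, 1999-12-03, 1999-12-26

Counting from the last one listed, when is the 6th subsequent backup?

Intervals are 3, 7, 11, 15, 19, 23 days — an arithmetic progression with common difference 4.
Next gap: 27 days. 1999-12-26 + 27 days = 2000-01-22.
Next gap: 31 days. 2000-01-22 + 31 days = 2000-02-22.
Next gap: 35 days. 2000-02-22 + 35 days = 2000-03-28.
Next gap: 39 days. 2000-03-28 + 39 days = 2000-05-06.
Next gap: 43 days. 2000-05-06 + 43 days = 2000-06-18.
Next gap: 47 days. 2000-06-18 + 47 days = 2000-08-04.

2000-08-04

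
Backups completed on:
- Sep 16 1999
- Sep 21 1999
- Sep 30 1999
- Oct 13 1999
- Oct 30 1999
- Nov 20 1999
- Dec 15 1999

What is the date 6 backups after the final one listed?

Aug 5 2000

The spacing grows by 4 each time: 5, 9, 13, 17, 21, 25 days.
Next gap: 29 days. Dec 15 1999 + 29 days = Jan 13 2000.
Next gap: 33 days. Jan 13 2000 + 33 days = Feb 15 2000.
Next gap: 37 days. Feb 15 2000 + 37 days = Mar 23 2000.
Next gap: 41 days. Mar 23 2000 + 41 days = May 3 2000.
Next gap: 45 days. May 3 2000 + 45 days = Jun 17 2000.
Next gap: 49 days. Jun 17 2000 + 49 days = Aug 5 2000.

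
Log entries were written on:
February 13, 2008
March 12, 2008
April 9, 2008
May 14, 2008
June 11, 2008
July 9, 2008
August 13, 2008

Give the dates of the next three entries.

September 10, 2008; October 8, 2008; November 12, 2008

These are Wednesdays at 28- or 35-day spacing (28, 28, 35, 28, 28, 35).
The pattern: 2nd Wednesday of the month.
September 2008 — 2nd Wednesday is September 10, 2008.
October 2008 — 2nd Wednesday is October 8, 2008.
2nd Wednesday of November 2008: November 12, 2008.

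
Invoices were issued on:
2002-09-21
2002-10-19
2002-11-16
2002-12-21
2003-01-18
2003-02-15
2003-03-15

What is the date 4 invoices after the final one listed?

Gaps: 28, 28, 35, 28, 28, 28 days — a mix of 28 and 35. Every date is a Saturday.
Each is the 3rd Saturday of its month.
3rd Saturday of April 2003: 2003-04-19.
May 2003 — 3rd Saturday is 2003-05-17.
June 2003 — 3rd Saturday is 2003-06-21.
July 2003 — 3rd Saturday is 2003-07-19.

2003-07-19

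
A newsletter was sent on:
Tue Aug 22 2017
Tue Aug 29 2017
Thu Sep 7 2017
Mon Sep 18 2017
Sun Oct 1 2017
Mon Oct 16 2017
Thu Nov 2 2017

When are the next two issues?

Tue Nov 21 2017, Tue Dec 12 2017

Intervals are 7, 9, 11, 13, 15, 17 days — an arithmetic progression with common difference 2.
Next gap: 19 days. Thu Nov 2 2017 + 19 days = Tue Nov 21 2017.
Next gap: 21 days. Tue Nov 21 2017 + 21 days = Tue Dec 12 2017.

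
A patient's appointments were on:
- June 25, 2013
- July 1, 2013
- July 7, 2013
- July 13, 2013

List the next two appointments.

July 19, 2013; July 25, 2013

Every event comes 6 days after the last (6, 6, 6).
July 13, 2013 + 6 days = July 19, 2013.
July 19, 2013 + 6 days = July 25, 2013.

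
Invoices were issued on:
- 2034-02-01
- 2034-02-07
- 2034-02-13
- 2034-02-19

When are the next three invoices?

Every event comes 6 days after the last (6, 6, 6).
2034-02-19 + 6 days = 2034-02-25.
2034-02-25 + 6 days = 2034-03-03.
2034-03-03 + 6 days = 2034-03-09.

2034-02-25, 2034-03-03, 2034-03-09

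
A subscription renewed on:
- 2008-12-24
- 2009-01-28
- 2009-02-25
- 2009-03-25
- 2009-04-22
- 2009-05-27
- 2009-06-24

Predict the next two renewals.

2009-07-22, 2009-08-26

All dates are Wednesdays, 35, 28, 28, 28, 35, 28 days apart.
Specifically, the 4th Wednesday of each month.
4th Wednesday of July 2009: 2009-07-22.
August 2009 — 4th Wednesday is 2009-08-26.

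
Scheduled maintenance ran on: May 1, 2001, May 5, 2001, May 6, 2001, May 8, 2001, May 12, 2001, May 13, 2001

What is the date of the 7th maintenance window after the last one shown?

The gap pattern 4, 1, 2, 4, 1 repeats every 3 events.
These are the Tuesdays, Saturdays and Sundays of each week.
The following Tuesday is May 15, 2001.
Next Saturday: May 19, 2001.
The following Sunday is May 20, 2001.
Next Tuesday: May 22, 2001.
Next Saturday: May 26, 2001.
Next Sunday: May 27, 2001.
Next Tuesday: May 29, 2001.

May 29, 2001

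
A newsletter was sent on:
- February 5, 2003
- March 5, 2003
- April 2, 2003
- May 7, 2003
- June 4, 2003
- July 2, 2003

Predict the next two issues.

August 6, 2003; September 3, 2003

These are Wednesdays at 28- or 35-day spacing (28, 28, 35, 28, 28).
The pattern: 1st Wednesday of the month.
1st Wednesday of August 2003: August 6, 2003.
September 2003 — 1st Wednesday is September 3, 2003.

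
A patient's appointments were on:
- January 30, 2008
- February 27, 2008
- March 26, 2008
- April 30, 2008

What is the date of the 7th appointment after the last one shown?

November 26, 2008

These are Wednesdays with 28, 28, 35-day gaps.
Each is the final Wednesday of its month — January 30, 2008 is past the 28th, so '4th Wednesday' doesn't fit.
Last Wednesday of May 2008: May 28, 2008.
June 2008 ends with Wednesday June 25, 2008.
July 2008 ends with Wednesday July 30, 2008.
Last Wednesday of August 2008: August 27, 2008.
Last Wednesday of September 2008: September 24, 2008.
October 2008 ends with Wednesday October 29, 2008.
Last Wednesday of November 2008: November 26, 2008.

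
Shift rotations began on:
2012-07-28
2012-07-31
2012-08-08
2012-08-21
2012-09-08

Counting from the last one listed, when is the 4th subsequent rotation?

Gaps: 3, 8, 13, 18 days — each gap is 5 larger than the previous one.
Next gap: 23 days. 2012-09-08 + 23 days = 2012-10-01.
Next gap: 28 days. 2012-10-01 + 28 days = 2012-10-29.
Next gap: 33 days. 2012-10-29 + 33 days = 2012-12-01.
Next gap: 38 days. 2012-12-01 + 38 days = 2013-01-08.

2013-01-08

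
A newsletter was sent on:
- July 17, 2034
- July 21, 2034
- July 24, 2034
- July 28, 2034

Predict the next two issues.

July 31, 2034; August 4, 2034

The gap pattern 4, 3, 4 repeats every 2 events.
These are the Mondays and Fridays of each week.
The following Monday is July 31, 2034.
The following Friday is August 4, 2034.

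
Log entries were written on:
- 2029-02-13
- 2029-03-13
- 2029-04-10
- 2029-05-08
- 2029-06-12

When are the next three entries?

These are Tuesdays at 28- or 35-day spacing (28, 28, 28, 35).
The pattern: 2nd Tuesday of the month.
2nd Tuesday of July 2029: 2029-07-10.
August 2029 — 2nd Tuesday is 2029-08-14.
September 2029 — 2nd Tuesday is 2029-09-11.

2029-07-10, 2029-08-14, 2029-09-11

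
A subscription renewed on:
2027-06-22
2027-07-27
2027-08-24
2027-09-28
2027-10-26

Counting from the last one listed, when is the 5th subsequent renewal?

2028-03-28

All dates are Tuesdays, 35, 28, 35, 28 days apart.
Specifically, the 4th Tuesday of each month.
November 2027 — 4th Tuesday is 2027-11-23.
4th Tuesday of December 2027: 2027-12-28.
4th Tuesday of January 2028: 2028-01-25.
February 2028 — 4th Tuesday is 2028-02-22.
March 2028 — 4th Tuesday is 2028-03-28.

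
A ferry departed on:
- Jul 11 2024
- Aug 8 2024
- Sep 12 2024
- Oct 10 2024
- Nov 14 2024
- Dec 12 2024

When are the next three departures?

Jan 9 2025, Feb 13 2025, Mar 13 2025

These are Thursdays at 28- or 35-day spacing (28, 35, 28, 35, 28).
The pattern: 2nd Thursday of the month.
January 2025 — 2nd Thursday is Jan 9 2025.
2nd Thursday of February 2025: Feb 13 2025.
March 2025 — 2nd Thursday is Mar 13 2025.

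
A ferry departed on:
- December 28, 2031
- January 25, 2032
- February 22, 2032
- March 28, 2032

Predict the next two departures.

These are Sundays at 28- or 35-day spacing (28, 28, 35).
The pattern: 4th Sunday of the month.
April 2032 — 4th Sunday is April 25, 2032.
May 2032 — 4th Sunday is May 23, 2032.

April 25, 2032; May 23, 2032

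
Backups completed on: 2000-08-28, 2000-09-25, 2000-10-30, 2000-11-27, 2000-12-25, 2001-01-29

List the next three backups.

All Mondays; the gaps (28, 35, 28, 28, 35) vary with month length.
This is the last Monday of each month.
February 2001 ends with Monday 2001-02-26.
Last Monday of March 2001: 2001-03-26.
April 2001 ends with Monday 2001-04-30.

2001-02-26, 2001-03-26, 2001-04-30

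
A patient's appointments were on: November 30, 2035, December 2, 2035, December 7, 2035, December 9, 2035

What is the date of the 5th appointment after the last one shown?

December 28, 2035

The gap pattern 2, 5, 2 repeats every 2 events.
These are the Fridays and Sundays of each week.
Next Friday: December 14, 2035.
Next Sunday: December 16, 2035.
Next Friday: December 21, 2035.
The following Sunday is December 23, 2035.
Next Friday: December 28, 2035.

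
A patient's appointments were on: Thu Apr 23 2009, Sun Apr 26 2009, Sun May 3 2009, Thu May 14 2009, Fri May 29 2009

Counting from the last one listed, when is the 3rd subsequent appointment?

Thu Aug 6 2009

The spacing grows by 4 each time: 3, 7, 11, 15 days.
Next gap: 19 days. Fri May 29 2009 + 19 days = Wed Jun 17 2009.
Next gap: 23 days. Wed Jun 17 2009 + 23 days = Fri Jul 10 2009.
Next gap: 27 days. Fri Jul 10 2009 + 27 days = Thu Aug 6 2009.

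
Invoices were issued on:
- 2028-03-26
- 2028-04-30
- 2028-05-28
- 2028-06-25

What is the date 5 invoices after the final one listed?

2028-11-26

These are Sundays with 35, 28, 28-day gaps.
Each is the final Sunday of its month — 2028-04-30 is past the 28th, so '4th Sunday' doesn't fit.
Last Sunday of July 2028: 2028-07-30.
August 2028 ends with Sunday 2028-08-27.
September 2028 ends with Sunday 2028-09-24.
Last Sunday of October 2028: 2028-10-29.
Last Sunday of November 2028: 2028-11-26.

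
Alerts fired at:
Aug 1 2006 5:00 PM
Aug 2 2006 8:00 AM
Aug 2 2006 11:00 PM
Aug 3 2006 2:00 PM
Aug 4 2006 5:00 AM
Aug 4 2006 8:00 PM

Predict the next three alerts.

Spacing: 15, 15, 15, 15, 15 h — constant 15 h.
Aug 4 2006 8:00 PM + 15 h = Aug 5 2006 11:00 AM.
Aug 5 2006 11:00 AM + 15 h = Aug 6 2006 2:00 AM.
Aug 6 2006 2:00 AM + 15 h = Aug 6 2006 5:00 PM.

Aug 5 2006 11:00 AM, Aug 6 2006 2:00 AM, Aug 6 2006 5:00 PM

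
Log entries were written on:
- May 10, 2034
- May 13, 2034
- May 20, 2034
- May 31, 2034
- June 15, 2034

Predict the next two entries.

The spacing grows by 4 each time: 3, 7, 11, 15 days.
Next gap: 19 days. June 15, 2034 + 19 days = July 4, 2034.
Next gap: 23 days. July 4, 2034 + 23 days = July 27, 2034.

July 4, 2034; July 27, 2034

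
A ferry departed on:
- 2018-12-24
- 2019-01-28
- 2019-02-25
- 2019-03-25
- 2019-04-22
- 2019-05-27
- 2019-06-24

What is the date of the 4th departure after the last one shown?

All dates are Mondays, 35, 28, 28, 28, 35, 28 days apart.
Specifically, the 4th Monday of each month.
4th Monday of July 2019: 2019-07-22.
August 2019 — 4th Monday is 2019-08-26.
September 2019 — 4th Monday is 2019-09-23.
October 2019 — 4th Monday is 2019-10-28.

2019-10-28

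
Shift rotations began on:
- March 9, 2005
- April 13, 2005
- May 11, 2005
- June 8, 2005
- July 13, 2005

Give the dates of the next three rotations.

All dates are Wednesdays, 35, 28, 28, 35 days apart.
Specifically, the 2nd Wednesday of each month.
August 2005 — 2nd Wednesday is August 10, 2005.
2nd Wednesday of September 2005: September 14, 2005.
2nd Wednesday of October 2005: October 12, 2005.

August 10, 2005; September 14, 2005; October 12, 2005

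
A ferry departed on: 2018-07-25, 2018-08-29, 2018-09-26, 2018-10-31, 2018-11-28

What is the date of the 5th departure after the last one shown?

Every date is a Wednesday; gaps 35, 28, 35, 28 days.
Each is the last Wednesday of its month (at least one falls on the 29th or later, ruling out '4th Wednesday').
December 2018 ends with Wednesday 2018-12-26.
January 2019 ends with Wednesday 2019-01-30.
February 2019 ends with Wednesday 2019-02-27.
Last Wednesday of March 2019: 2019-03-27.
April 2019 ends with Wednesday 2019-04-24.

2019-04-24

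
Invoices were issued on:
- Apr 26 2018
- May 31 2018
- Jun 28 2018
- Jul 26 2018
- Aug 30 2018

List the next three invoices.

All Thursdays; the gaps (35, 28, 28, 35) vary with month length.
This is the last Thursday of each month.
September 2018 ends with Thursday Sep 27 2018.
October 2018 ends with Thursday Oct 25 2018.
Last Thursday of November 2018: Nov 29 2018.

Sep 27 2018, Oct 25 2018, Nov 29 2018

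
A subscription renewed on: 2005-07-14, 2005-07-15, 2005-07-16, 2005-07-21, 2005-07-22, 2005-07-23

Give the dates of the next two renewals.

Gaps: 1, 1, 5, 1, 1 days — not constant, but cyclic with period 3.
The events fall on every Thursday, Friday and Saturday.
The following Thursday is 2005-07-28.
The following Friday is 2005-07-29.

2005-07-28, 2005-07-29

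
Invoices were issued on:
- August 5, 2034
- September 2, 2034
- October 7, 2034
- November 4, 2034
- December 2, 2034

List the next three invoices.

Gaps: 28, 35, 28, 28 days — a mix of 28 and 35. Every date is a Saturday.
Each is the 1st Saturday of its month.
January 2035 — 1st Saturday is January 6, 2035.
1st Saturday of February 2035: February 3, 2035.
March 2035 — 1st Saturday is March 3, 2035.

January 6, 2035; February 3, 2035; March 3, 2035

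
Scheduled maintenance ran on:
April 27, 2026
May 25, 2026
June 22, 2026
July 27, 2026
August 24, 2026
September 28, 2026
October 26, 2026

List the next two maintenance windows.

Gaps: 28, 28, 35, 28, 35, 28 days — a mix of 28 and 35. Every date is a Monday.
Each is the 4th Monday of its month.
4th Monday of November 2026: November 23, 2026.
December 2026 — 4th Monday is December 28, 2026.

November 23, 2026; December 28, 2026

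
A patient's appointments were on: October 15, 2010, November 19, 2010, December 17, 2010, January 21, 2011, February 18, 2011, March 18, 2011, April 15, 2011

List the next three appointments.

These are Fridays at 28- or 35-day spacing (35, 28, 35, 28, 28, 28).
The pattern: 3rd Friday of the month.
3rd Friday of May 2011: May 20, 2011.
3rd Friday of June 2011: June 17, 2011.
3rd Friday of July 2011: July 15, 2011.

May 20, 2011; June 17, 2011; July 15, 2011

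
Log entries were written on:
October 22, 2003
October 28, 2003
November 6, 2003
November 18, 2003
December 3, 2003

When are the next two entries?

The spacing grows by 3 each time: 6, 9, 12, 15 days.
Next gap: 18 days. December 3, 2003 + 18 days = December 21, 2003.
Next gap: 21 days. December 21, 2003 + 21 days = January 11, 2004.

December 21, 2003; January 11, 2004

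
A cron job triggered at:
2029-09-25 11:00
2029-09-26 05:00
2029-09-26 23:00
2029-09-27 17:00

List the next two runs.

Spacing: 18, 18, 18 h — constant 18 h.
2029-09-27 17:00 + 18 h = 2029-09-28 11:00.
2029-09-28 11:00 + 18 h = 2029-09-29 05:00.

2029-09-28 11:00, 2029-09-29 05:00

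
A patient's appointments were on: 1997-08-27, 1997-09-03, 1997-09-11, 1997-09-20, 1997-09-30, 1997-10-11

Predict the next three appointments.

The spacing grows by 1 each time: 7, 8, 9, 10, 11 days.
Next gap: 12 days. 1997-10-11 + 12 days = 1997-10-23.
Next gap: 13 days. 1997-10-23 + 13 days = 1997-11-05.
Next gap: 14 days. 1997-11-05 + 14 days = 1997-11-19.

1997-10-23, 1997-11-05, 1997-11-19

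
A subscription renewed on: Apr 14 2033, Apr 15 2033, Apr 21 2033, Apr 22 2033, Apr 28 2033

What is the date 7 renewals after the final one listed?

Every event lands on a Thursday or Friday (gaps cycle 1, 6, 1, 6).
So the schedule is: every Thursday and Friday.
Next Friday: Apr 29 2033.
The following Thursday is May 5 2033.
The following Friday is May 6 2033.
Next Thursday: May 12 2033.
Next Friday: May 13 2033.
Next Thursday: May 19 2033.
Next Friday: May 20 2033.

May 20 2033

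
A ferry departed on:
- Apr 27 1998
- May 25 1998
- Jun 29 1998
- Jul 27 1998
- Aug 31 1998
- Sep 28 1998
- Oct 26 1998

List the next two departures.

Nov 30 1998, Dec 28 1998

Every date is a Monday; gaps 28, 35, 28, 35, 28, 28 days.
Each is the last Monday of its month (at least one falls on the 29th or later, ruling out '4th Monday').
Last Monday of November 1998: Nov 30 1998.
December 1998 ends with Monday Dec 28 1998.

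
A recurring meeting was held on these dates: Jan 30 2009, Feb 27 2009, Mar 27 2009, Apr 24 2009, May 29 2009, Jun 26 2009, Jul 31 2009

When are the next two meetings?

Every date is a Friday; gaps 28, 28, 28, 35, 28, 35 days.
Each is the last Friday of its month (at least one falls on the 29th or later, ruling out '4th Friday').
Last Friday of August 2009: Aug 28 2009.
September 2009 ends with Friday Sep 25 2009.

Aug 28 2009, Sep 25 2009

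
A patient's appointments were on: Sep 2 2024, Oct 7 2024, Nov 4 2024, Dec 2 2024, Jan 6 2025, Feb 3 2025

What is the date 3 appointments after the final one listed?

These are Mondays at 28- or 35-day spacing (35, 28, 28, 35, 28).
The pattern: 1st Monday of the month.
1st Monday of March 2025: Mar 3 2025.
April 2025 — 1st Monday is Apr 7 2025.
May 2025 — 1st Monday is May 5 2025.

May 5 2025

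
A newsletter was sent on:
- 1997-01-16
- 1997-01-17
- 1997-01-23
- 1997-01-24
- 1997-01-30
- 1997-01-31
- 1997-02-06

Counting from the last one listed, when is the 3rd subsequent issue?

1997-02-14

Every event lands on a Thursday or Friday (gaps cycle 1, 6, 1, 6, 1, 6).
So the schedule is: every Thursday and Friday.
The following Friday is 1997-02-07.
Next Thursday: 1997-02-13.
The following Friday is 1997-02-14.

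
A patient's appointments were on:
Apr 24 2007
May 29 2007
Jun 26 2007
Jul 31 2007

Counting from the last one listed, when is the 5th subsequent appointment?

Dec 25 2007

Every date is a Tuesday; gaps 35, 28, 35 days.
Each is the last Tuesday of its month (at least one falls on the 29th or later, ruling out '4th Tuesday').
Last Tuesday of August 2007: Aug 28 2007.
September 2007 ends with Tuesday Sep 25 2007.
Last Tuesday of October 2007: Oct 30 2007.
November 2007 ends with Tuesday Nov 27 2007.
December 2007 ends with Tuesday Dec 25 2007.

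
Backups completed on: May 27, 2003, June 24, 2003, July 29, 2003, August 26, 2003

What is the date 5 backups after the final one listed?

January 27, 2004

These are Tuesdays with 28, 35, 28-day gaps.
Each is the final Tuesday of its month — July 29, 2003 is past the 28th, so '4th Tuesday' doesn't fit.
September 2003 ends with Tuesday September 30, 2003.
October 2003 ends with Tuesday October 28, 2003.
Last Tuesday of November 2003: November 25, 2003.
Last Tuesday of December 2003: December 30, 2003.
Last Tuesday of January 2004: January 27, 2004.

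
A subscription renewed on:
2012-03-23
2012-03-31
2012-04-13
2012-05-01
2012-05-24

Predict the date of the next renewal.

Intervals are 8, 13, 18, 23 days — an arithmetic progression with common difference 5.
Next gap: 28 days. 2012-05-24 + 28 days = 2012-06-21.

2012-06-21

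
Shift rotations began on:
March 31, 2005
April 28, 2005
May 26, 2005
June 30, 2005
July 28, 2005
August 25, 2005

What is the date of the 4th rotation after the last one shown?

December 29, 2005

All Thursdays; the gaps (28, 28, 35, 28, 28) vary with month length.
This is the last Thursday of each month.
September 2005 ends with Thursday September 29, 2005.
October 2005 ends with Thursday October 27, 2005.
Last Thursday of November 2005: November 24, 2005.
December 2005 ends with Thursday December 29, 2005.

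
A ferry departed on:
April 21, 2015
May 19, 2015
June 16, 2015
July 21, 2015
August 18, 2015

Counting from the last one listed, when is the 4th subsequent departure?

All dates are Tuesdays, 28, 28, 35, 28 days apart.
Specifically, the 3rd Tuesday of each month.
3rd Tuesday of September 2015: September 15, 2015.
October 2015 — 3rd Tuesday is October 20, 2015.
November 2015 — 3rd Tuesday is November 17, 2015.
December 2015 — 3rd Tuesday is December 15, 2015.

December 15, 2015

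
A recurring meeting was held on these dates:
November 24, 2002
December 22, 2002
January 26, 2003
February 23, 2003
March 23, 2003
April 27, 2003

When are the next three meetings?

These are Sundays at 28- or 35-day spacing (28, 35, 28, 28, 35).
The pattern: 4th Sunday of the month.
4th Sunday of May 2003: May 25, 2003.
June 2003 — 4th Sunday is June 22, 2003.
July 2003 — 4th Sunday is July 27, 2003.

May 25, 2003; June 22, 2003; July 27, 2003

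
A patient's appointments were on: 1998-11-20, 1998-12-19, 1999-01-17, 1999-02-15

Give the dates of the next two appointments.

1999-03-16, 1999-04-14

The spacing is 29, 29, 29 days — always 29 days.
1999-02-15 + 29 days = 1999-03-16.
1999-03-16 + 29 days = 1999-04-14.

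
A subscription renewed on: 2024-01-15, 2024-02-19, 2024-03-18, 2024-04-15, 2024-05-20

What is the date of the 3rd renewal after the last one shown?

2024-08-19

Gaps: 35, 28, 28, 35 days — a mix of 28 and 35. Every date is a Monday.
Each is the 3rd Monday of its month.
3rd Monday of June 2024: 2024-06-17.
July 2024 — 3rd Monday is 2024-07-15.
August 2024 — 3rd Monday is 2024-08-19.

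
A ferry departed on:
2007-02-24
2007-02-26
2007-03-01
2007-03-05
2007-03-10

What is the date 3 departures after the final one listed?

Gaps: 2, 3, 4, 5 days — each gap is 1 larger than the previous one.
Next gap: 6 days. 2007-03-10 + 6 days = 2007-03-16.
Next gap: 7 days. 2007-03-16 + 7 days = 2007-03-23.
Next gap: 8 days. 2007-03-23 + 8 days = 2007-03-31.

2007-03-31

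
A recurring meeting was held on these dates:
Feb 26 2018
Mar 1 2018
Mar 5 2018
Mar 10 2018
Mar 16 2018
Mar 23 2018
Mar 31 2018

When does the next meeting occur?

Intervals are 3, 4, 5, 6, 7, 8 days — an arithmetic progression with common difference 1.
Next gap: 9 days. Mar 31 2018 + 9 days = Apr 9 2018.

Apr 9 2018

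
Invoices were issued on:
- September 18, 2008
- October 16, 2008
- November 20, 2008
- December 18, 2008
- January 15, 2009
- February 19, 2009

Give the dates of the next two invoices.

These are Thursdays at 28- or 35-day spacing (28, 35, 28, 28, 35).
The pattern: 3rd Thursday of the month.
3rd Thursday of March 2009: March 19, 2009.
April 2009 — 3rd Thursday is April 16, 2009.

March 19, 2009; April 16, 2009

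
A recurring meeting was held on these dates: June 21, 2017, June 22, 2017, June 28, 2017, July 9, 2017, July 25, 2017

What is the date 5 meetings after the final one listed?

December 27, 2017

Gaps: 1, 6, 11, 16 days — each gap is 5 larger than the previous one.
Next gap: 21 days. July 25, 2017 + 21 days = August 15, 2017.
Next gap: 26 days. August 15, 2017 + 26 days = September 10, 2017.
Next gap: 31 days. September 10, 2017 + 31 days = October 11, 2017.
Next gap: 36 days. October 11, 2017 + 36 days = November 16, 2017.
Next gap: 41 days. November 16, 2017 + 41 days = December 27, 2017.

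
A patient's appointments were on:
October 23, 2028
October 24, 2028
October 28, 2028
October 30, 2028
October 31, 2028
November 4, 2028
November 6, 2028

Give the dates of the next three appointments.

November 7, 2028; November 11, 2028; November 13, 2028

Every event lands on a Monday or Tuesday or Saturday (gaps cycle 1, 4, 2, 1, 4, 2).
So the schedule is: every Monday, Tuesday and Saturday.
The following Tuesday is November 7, 2028.
Next Saturday: November 11, 2028.
Next Monday: November 13, 2028.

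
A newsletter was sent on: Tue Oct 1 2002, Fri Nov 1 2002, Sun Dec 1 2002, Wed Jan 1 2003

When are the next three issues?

Sat Feb 1 2003, Sat Mar 1 2003, Tue Apr 1 2003

Gaps: 31, 30, 31 days — not constant. Every event is on the 1st of the month.
Pattern: the 1st of each month.
February 2003: Sat Feb 1 2003.
Next: March 2003 → Sat Mar 1 2003.
April 2003: Tue Apr 1 2003.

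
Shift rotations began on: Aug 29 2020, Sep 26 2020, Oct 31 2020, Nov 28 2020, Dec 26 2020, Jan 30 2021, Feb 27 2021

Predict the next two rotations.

Every date is a Saturday; gaps 28, 35, 28, 28, 35, 28 days.
Each is the last Saturday of its month (at least one falls on the 29th or later, ruling out '4th Saturday').
Last Saturday of March 2021: Mar 27 2021.
Last Saturday of April 2021: Apr 24 2021.

Mar 27 2021, Apr 24 2021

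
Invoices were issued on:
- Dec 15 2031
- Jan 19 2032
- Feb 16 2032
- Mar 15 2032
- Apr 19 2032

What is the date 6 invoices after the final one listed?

These are Mondays at 28- or 35-day spacing (35, 28, 28, 35).
The pattern: 3rd Monday of the month.
May 2032 — 3rd Monday is May 17 2032.
June 2032 — 3rd Monday is Jun 21 2032.
July 2032 — 3rd Monday is Jul 19 2032.
3rd Monday of August 2032: Aug 16 2032.
3rd Monday of September 2032: Sep 20 2032.
October 2032 — 3rd Monday is Oct 18 2032.

Oct 18 2032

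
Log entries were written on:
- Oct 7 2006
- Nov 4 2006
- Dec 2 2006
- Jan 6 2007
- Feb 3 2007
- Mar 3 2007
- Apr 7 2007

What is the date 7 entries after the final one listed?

Gaps: 28, 28, 35, 28, 28, 35 days — a mix of 28 and 35. Every date is a Saturday.
Each is the 1st Saturday of its month.
1st Saturday of May 2007: May 5 2007.
June 2007 — 1st Saturday is Jun 2 2007.
1st Saturday of July 2007: Jul 7 2007.
1st Saturday of August 2007: Aug 4 2007.
September 2007 — 1st Saturday is Sep 1 2007.
1st Saturday of October 2007: Oct 6 2007.
1st Saturday of November 2007: Nov 3 2007.

Nov 3 2007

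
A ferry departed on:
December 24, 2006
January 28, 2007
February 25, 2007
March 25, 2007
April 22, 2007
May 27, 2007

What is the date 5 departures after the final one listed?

October 28, 2007

Gaps: 35, 28, 28, 28, 35 days — a mix of 28 and 35. Every date is a Sunday.
Each is the 4th Sunday of its month.
4th Sunday of June 2007: June 24, 2007.
July 2007 — 4th Sunday is July 22, 2007.
4th Sunday of August 2007: August 26, 2007.
September 2007 — 4th Sunday is September 23, 2007.
October 2007 — 4th Sunday is October 28, 2007.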